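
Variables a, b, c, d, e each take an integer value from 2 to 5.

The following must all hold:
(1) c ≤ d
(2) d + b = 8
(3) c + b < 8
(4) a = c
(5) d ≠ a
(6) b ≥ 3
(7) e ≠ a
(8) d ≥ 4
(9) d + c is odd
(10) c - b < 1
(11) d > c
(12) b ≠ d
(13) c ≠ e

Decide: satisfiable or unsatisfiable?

Satisfiable

Try a = 2, b = 3, c = 2, d = 5, e = 5.
Check constraint 2: d + b = 8; constraint 3: c + b = 5; constraint 10: c - b = -1. The remaining constraints are straightforward to verify.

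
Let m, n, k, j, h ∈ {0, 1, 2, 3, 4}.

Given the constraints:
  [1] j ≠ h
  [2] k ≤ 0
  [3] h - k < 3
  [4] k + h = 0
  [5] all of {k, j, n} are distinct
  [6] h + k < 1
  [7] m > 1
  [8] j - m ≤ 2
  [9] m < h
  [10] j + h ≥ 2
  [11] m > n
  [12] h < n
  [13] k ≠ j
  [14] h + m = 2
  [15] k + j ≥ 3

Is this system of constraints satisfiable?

Constraints 9, 11, and 12 give h < n, n < m, m < h. Chaining: h < n < m < h, which forces h < h — impossible.

Unsatisfiable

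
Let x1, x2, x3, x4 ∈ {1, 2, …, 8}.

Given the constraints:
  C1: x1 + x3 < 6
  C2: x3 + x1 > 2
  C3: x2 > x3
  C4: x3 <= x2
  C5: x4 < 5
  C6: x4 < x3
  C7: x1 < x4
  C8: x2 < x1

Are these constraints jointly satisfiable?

Unsatisfiable

Constraints 3, 6, 7, and 8 give x3 < x2, x2 < x1, x1 < x4, x4 < x3. Chaining: x3 < x2 < x1 < x4 < x3, which forces x3 < x3 — impossible.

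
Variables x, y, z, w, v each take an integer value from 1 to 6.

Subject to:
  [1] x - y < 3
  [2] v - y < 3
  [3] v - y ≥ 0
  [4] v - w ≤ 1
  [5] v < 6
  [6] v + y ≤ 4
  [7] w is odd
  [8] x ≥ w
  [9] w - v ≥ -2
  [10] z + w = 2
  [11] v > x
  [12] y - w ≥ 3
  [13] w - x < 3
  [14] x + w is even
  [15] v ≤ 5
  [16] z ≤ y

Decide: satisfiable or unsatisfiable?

Constraints 3, 9, and 12 give y − w ≥ 3, w − v ≥ -2, v − y ≥ 0.
Adding all 3 inequalities: the left sides telescope to 0, and the right sides sum to 3 + (-2) + 0 = 1. So 0 ≥ 1, which is false.

Unsatisfiable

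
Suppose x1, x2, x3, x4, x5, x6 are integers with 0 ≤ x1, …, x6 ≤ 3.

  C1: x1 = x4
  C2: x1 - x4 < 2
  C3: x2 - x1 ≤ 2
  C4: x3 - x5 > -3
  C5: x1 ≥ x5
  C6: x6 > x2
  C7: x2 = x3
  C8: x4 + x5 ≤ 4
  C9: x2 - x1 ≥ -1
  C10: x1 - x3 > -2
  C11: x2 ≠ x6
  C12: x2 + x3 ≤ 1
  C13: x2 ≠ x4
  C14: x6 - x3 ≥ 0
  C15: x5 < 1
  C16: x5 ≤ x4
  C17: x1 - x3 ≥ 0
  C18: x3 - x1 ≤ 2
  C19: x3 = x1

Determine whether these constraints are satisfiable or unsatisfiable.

Unsatisfiable

From constraints 1, 7, and 19, x2 = x3 = x1 = x4, so x2 = x4. But constraint 13 says x2 ≠ x4. Contradiction.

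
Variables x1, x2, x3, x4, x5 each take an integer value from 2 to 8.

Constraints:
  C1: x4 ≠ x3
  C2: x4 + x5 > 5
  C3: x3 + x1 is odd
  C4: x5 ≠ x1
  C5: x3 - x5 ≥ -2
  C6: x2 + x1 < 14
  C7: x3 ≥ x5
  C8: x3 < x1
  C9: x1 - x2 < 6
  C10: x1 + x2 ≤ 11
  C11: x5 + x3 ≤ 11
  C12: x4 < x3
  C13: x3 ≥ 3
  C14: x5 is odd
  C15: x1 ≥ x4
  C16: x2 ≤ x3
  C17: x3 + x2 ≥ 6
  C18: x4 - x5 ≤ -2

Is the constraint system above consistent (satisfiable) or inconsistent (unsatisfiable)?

Satisfiable

Setting (x1, x2, x3, x4, x5) = (8, 3, 5, 3, 5) satisfies everything: constraint 2: x4 + x5 = 8; constraint 5: x3 - x5 = 0; constraint 6: x2 + x1 = 11, and the others follow.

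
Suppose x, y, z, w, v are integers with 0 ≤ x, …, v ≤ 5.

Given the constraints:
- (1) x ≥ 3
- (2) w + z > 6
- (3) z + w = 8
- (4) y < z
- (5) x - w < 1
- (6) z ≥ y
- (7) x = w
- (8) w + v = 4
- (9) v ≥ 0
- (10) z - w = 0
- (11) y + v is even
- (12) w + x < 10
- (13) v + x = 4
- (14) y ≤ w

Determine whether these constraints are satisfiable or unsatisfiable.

Try x = 4, y = 0, z = 4, w = 4, v = 0.
Check constraint 2: w + z = 8; constraint 3: z + w = 8; constraint 5: x - w = 0. The remaining constraints are straightforward to verify.

Satisfiable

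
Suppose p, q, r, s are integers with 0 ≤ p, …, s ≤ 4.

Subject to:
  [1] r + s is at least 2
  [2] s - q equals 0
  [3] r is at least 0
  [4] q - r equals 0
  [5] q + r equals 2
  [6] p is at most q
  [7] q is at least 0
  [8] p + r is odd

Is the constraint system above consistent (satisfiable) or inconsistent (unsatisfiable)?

Satisfiable

Take p = 0, q = 1, r = 1, s = 1. Then constraint 1: r + s = 2; constraint 2: s - q = 0, and every other listed constraint is also met.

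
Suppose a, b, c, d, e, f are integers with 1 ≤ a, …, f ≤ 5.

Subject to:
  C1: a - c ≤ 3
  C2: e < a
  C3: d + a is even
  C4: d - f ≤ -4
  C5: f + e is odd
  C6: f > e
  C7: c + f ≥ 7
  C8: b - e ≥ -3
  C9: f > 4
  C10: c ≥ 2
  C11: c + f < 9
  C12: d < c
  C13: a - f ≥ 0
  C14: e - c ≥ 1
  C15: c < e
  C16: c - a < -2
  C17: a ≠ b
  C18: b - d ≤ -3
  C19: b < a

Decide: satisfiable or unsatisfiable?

Constraints 1, 4, 8, 13, 14, and 18 give d − b ≥ 3, b − e ≥ -3, e − c ≥ 1, c − a ≥ -3, a − f ≥ 0, f − d ≥ 4.
Adding all 6 inequalities: the left sides telescope to 0, and the right sides sum to 3 + (-3) + 1 + (-3) + 0 + 4 = 2. So 0 ≥ 2, which is false.

Unsatisfiable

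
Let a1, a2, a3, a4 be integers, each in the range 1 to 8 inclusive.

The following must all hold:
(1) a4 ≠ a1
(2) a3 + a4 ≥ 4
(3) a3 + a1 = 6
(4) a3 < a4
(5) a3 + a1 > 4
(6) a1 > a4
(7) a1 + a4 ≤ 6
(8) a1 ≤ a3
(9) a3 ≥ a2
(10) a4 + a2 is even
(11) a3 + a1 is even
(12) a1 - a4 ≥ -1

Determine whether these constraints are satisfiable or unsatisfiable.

Unsatisfiable

Constraints 4, 6, and 8 give a4 < a1, a1 ≤ a3, a3 < a4. Chaining: a4 < a1 ≤ a3 < a4, which forces a4 < a4 — impossible.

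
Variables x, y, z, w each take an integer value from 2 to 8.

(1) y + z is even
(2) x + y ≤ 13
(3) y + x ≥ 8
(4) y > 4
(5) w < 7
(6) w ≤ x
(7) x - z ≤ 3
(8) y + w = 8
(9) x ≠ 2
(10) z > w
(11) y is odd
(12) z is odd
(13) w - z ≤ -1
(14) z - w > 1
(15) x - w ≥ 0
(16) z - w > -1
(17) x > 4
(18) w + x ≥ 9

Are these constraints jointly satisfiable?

Try x = 6, y = 5, z = 5, w = 3.
Check constraint 2: x + y = 11; constraint 3: y + x = 11; constraint 7: x - z = 1. The remaining constraints are straightforward to verify.

Satisfiable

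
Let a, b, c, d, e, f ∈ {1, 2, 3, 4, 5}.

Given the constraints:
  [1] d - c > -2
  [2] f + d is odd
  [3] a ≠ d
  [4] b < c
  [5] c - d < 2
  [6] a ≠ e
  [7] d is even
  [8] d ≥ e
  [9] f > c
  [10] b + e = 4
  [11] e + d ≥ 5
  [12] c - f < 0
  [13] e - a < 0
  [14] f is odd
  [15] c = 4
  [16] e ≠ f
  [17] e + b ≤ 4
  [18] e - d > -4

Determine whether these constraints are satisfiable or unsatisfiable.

The assignment a = 5, b = 1, c = 4, d = 4, e = 3, f = 5 works:
  constraint 1 holds since d - c = 0.
  constraint 5 holds since c - d = 0.
The rest check out directly.

Satisfiable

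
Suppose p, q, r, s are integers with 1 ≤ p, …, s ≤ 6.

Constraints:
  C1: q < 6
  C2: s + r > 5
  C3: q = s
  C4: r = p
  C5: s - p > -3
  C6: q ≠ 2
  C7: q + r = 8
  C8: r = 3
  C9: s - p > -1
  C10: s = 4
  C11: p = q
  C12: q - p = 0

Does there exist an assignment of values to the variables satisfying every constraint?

Unsatisfiable

Constraint 8 fixes r = 3 and constraint 10 fixes s = 4. Constraints 3, 4, and 11 give r = p = q = s, so r = s. But 3 ≠ 4 — contradiction.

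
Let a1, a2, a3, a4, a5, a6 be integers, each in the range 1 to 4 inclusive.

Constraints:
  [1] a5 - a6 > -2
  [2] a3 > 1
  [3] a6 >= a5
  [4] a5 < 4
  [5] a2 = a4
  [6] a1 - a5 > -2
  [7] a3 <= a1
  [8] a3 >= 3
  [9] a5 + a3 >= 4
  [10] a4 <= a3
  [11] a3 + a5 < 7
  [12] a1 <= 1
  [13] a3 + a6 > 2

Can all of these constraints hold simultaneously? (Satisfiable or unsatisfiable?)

From constraints 7 and 8: a1 ≥ a3 and a3 ≥ 3, so a1 ≥ 3. From constraint 12: a1 ≤ 1. But 1 < 3, so no value of a1 works.

Unsatisfiable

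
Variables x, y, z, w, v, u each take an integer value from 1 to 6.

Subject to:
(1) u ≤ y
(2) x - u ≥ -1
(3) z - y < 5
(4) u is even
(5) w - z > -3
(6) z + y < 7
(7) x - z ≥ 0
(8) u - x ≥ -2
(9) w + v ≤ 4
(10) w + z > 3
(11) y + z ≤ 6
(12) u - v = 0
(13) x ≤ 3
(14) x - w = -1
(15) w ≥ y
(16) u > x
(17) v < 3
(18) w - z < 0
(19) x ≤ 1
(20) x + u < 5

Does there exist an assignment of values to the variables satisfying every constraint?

Unsatisfiable

Constraints 1, 7, 15, 16, and 18 give z ≤ x, x < u, u ≤ y, y ≤ w, w < z. Chaining: z ≤ x < u ≤ y ≤ w < z, which forces z < z — impossible.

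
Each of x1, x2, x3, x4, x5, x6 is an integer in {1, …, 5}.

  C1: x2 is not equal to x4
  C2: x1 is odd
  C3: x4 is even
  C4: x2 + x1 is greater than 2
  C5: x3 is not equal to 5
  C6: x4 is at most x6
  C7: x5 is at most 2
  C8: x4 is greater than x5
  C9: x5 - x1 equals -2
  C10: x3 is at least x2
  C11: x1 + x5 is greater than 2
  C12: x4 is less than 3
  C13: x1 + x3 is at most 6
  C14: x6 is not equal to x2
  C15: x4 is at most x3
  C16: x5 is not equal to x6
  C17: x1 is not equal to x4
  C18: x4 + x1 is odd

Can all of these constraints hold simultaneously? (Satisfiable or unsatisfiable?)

Setting (x1, x2, x3, x4, x5, x6) = (3, 1, 3, 2, 1, 3) satisfies everything: constraint 4: x2 + x1 = 4; constraint 9: x5 - x1 = -2, and the others follow.

Satisfiable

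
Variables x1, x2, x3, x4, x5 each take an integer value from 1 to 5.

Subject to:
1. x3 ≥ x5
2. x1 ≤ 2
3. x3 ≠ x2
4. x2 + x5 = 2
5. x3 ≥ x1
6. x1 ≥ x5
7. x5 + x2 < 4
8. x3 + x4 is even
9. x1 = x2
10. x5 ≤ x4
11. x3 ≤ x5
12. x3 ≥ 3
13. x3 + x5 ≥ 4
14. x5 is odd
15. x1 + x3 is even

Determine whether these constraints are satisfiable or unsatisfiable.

Unsatisfiable

From constraints 11 and 12: x5 ≥ x3 and x3 ≥ 3, so x5 ≥ 3. From constraints 2 and 6: x5 ≤ x1 and x1 ≤ 2, so x5 ≤ 2. But 2 < 3, so no value of x5 works.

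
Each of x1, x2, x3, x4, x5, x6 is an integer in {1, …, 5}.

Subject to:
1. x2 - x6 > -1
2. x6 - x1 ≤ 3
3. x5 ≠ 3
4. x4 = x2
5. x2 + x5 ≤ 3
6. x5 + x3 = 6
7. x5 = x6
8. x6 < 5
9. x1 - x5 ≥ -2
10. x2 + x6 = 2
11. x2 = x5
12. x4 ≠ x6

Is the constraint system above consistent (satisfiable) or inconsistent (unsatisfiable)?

Unsatisfiable

From constraints 4, 7, and 11, x4 = x2 = x5 = x6, so x4 = x6. But constraint 12 says x4 ≠ x6. Contradiction.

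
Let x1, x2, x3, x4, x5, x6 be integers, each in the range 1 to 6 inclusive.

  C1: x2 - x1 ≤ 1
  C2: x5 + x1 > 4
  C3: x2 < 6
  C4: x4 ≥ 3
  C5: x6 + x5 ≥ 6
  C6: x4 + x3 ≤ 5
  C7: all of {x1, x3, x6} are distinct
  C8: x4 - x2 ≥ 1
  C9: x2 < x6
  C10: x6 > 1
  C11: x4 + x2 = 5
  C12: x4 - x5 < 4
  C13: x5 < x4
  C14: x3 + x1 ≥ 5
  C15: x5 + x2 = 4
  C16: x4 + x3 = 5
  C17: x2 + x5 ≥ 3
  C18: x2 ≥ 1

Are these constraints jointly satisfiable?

Satisfiable

Setting (x1, x2, x3, x4, x5, x6) = (4, 2, 2, 3, 2, 6) satisfies everything: constraint 1: x2 - x1 = -2; constraint 2: x5 + x1 = 6; constraint 5: x6 + x5 = 8, and the others follow.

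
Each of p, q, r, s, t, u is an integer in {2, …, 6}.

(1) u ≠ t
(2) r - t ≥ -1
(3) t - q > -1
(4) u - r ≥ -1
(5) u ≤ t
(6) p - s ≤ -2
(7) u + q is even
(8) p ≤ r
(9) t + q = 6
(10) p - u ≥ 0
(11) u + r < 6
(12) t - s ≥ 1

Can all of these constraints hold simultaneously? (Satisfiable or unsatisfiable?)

Unsatisfiable

Constraints 2, 4, 6, 10, and 12 give s − p ≥ 2, p − u ≥ 0, u − r ≥ -1, r − t ≥ -1, t − s ≥ 1.
Adding all 5 inequalities: the left sides telescope to 0, and the right sides sum to 2 + 0 + (-1) + (-1) + 1 = 1. So 0 ≥ 1, which is false.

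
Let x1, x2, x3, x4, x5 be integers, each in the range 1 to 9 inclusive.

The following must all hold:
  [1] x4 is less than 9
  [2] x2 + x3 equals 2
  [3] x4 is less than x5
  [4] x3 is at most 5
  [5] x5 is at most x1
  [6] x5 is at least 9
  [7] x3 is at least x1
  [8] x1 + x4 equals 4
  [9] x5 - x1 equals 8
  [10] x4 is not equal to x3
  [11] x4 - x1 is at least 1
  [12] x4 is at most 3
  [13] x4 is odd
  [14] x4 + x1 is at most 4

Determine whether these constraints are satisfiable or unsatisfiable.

Unsatisfiable

From constraints 5 and 6: x1 ≥ x5 and x5 ≥ 9, so x1 ≥ 9. From constraints 4 and 7: x1 ≤ x3 and x3 ≤ 5, so x1 ≤ 5. But 5 < 9, so no value of x1 works.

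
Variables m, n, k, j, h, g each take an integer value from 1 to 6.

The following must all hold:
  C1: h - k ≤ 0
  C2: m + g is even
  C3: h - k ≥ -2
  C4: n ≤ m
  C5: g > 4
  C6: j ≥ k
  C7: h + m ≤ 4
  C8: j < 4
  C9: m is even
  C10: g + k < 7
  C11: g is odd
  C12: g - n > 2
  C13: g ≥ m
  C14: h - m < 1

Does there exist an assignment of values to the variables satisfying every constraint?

Constraint 9 makes m even and constraint 11 makes g odd, so m + g must be odd. Constraint 2 says m + g is even — contradiction.

Unsatisfiable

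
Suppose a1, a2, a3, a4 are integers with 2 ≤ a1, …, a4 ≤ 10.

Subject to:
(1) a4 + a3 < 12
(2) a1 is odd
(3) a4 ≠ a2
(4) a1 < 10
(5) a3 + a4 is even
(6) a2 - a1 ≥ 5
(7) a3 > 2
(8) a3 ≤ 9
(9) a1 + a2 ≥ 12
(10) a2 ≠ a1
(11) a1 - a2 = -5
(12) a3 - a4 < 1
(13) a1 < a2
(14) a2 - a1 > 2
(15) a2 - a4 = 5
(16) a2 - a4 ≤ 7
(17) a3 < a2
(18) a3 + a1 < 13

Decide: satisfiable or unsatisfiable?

The assignment a1 = 5, a2 = 10, a3 = 5, a4 = 5 works:
  constraint 1 holds since a4 + a3 = 10.
  constraint 6 holds since a2 - a1 = 5.
  constraint 9 holds since a1 + a2 = 15.
The rest check out directly.

Satisfiable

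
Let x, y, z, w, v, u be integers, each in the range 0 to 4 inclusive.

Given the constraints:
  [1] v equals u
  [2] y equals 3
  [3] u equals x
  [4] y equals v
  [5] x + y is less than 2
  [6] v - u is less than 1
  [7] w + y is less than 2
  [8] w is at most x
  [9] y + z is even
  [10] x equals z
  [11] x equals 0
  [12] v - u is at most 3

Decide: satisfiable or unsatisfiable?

Unsatisfiable

Constraint 2 fixes y = 3 and constraint 11 fixes x = 0. Constraints 1, 3, and 4 give y = v = u = x, so y = x. But 3 ≠ 0 — contradiction.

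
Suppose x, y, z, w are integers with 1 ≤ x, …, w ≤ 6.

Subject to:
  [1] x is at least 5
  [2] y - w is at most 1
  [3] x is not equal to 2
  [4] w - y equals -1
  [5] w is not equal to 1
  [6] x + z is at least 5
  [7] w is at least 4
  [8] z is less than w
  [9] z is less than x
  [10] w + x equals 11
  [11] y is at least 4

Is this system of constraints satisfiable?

Satisfiable

The assignment x = 6, y = 6, z = 1, w = 5 works:
  constraint 2 holds since y - w = 1.
  constraint 4 holds since w - y = -1.
The rest check out directly.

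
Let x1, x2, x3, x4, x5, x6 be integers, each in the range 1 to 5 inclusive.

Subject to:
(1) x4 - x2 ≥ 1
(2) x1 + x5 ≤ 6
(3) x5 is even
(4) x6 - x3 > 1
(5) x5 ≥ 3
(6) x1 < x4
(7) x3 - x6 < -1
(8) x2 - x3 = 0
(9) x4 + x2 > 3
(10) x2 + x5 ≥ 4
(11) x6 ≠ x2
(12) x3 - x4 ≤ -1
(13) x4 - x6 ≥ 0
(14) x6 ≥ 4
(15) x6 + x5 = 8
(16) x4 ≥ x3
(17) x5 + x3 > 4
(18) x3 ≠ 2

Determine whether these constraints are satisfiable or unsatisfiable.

Satisfiable

Try x1 = 1, x2 = 1, x3 = 1, x4 = 4, x5 = 4, x6 = 4.
Check constraint 1: x4 - x2 = 3; constraint 2: x1 + x5 = 5. The remaining constraints are straightforward to verify.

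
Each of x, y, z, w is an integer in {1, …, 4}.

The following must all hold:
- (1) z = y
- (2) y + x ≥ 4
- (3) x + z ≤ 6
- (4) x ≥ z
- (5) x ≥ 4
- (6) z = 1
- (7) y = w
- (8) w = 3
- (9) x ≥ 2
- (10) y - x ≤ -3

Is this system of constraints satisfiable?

Unsatisfiable

Constraint 6 fixes z = 1 and constraint 8 fixes w = 3. Constraints 1 and 7 give z = y = w, so z = w. But 1 ≠ 3 — contradiction.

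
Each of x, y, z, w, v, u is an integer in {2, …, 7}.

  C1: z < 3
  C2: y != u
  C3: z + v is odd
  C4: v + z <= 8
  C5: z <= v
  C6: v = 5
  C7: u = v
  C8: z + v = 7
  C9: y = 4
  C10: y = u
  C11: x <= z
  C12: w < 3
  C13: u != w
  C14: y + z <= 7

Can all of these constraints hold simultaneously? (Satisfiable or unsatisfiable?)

Constraint 9 fixes y = 4 and constraint 6 fixes v = 5. Constraints 7 and 10 give y = u = v, so y = v. But 4 ≠ 5 — contradiction.

Unsatisfiable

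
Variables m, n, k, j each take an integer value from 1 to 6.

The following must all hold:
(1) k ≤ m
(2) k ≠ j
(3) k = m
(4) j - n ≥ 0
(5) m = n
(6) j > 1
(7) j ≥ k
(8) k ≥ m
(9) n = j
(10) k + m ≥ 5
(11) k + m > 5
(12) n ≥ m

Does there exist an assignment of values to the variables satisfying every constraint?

Unsatisfiable

From constraints 3, 5, and 9, k = m = n = j, so k = j. But constraint 2 says k ≠ j. Contradiction.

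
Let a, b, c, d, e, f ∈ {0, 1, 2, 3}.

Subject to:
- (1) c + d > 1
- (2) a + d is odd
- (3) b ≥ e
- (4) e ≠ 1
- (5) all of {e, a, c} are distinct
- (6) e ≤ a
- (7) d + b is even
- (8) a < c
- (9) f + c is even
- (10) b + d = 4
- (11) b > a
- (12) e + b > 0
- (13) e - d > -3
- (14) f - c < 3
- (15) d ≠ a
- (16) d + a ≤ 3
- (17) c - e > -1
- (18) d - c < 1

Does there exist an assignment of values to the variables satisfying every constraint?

Setting (a, b, c, d, e, f) = (1, 2, 2, 2, 0, 2) satisfies everything: constraint 1: c + d = 4; constraint 10: b + d = 4; constraint 12: e + b = 2, and the others follow.

Satisfiable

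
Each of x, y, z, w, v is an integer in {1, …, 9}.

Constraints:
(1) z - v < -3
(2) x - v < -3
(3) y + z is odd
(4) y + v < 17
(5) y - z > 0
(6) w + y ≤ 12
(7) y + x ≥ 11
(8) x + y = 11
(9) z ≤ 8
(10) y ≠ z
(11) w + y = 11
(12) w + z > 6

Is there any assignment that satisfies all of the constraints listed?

Setting (x, y, z, w, v) = (4, 7, 4, 4, 8) satisfies everything: constraint 1: z - v = -4; constraint 2: x - v = -4, and the others follow.

Satisfiable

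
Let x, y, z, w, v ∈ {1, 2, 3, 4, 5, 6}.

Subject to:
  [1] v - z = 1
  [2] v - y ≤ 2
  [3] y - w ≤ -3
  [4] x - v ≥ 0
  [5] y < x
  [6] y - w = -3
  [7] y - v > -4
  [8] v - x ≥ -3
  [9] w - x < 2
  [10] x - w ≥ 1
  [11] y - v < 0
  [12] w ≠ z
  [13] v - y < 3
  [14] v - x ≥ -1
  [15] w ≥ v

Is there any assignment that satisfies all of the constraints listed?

Constraints 2, 3, 10, and 14 give x − w ≥ 1, w − y ≥ 3, y − v ≥ -2, v − x ≥ -1.
Adding all 4 inequalities: the left sides telescope to 0, and the right sides sum to 1 + 3 + (-2) + (-1) = 1. So 0 ≥ 1, which is false.

Unsatisfiable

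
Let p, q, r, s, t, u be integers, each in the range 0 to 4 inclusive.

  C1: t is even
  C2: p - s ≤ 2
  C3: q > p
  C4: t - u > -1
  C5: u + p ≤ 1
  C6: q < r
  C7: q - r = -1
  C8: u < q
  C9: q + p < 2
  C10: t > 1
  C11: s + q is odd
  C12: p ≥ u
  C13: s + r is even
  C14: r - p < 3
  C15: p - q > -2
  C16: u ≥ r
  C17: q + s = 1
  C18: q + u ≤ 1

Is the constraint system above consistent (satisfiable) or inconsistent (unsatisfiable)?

Constraints 3, 6, 12, and 16 give p < q, q < r, r ≤ u, u ≤ p. Chaining: p < q < r ≤ u ≤ p, which forces p < p — impossible.

Unsatisfiable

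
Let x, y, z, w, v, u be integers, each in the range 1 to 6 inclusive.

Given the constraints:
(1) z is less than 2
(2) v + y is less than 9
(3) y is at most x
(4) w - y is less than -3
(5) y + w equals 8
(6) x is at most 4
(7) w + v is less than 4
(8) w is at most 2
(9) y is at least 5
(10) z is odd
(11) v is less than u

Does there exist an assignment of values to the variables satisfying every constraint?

Unsatisfiable

From constraints 3 and 6: y ≤ x ≤ 4. From constraint 8: w ≤ 2. Hence y + w ≤ 6. But constraint 5 requires y + w = 8, and 8 > 6. Contradiction.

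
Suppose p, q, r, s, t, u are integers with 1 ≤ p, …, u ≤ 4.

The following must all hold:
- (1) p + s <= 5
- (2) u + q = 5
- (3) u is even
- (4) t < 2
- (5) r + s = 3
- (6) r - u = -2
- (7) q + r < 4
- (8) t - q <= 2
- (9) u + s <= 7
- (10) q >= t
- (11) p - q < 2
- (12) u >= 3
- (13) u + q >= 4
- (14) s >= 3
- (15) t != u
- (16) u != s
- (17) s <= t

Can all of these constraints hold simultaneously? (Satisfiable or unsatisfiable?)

Unsatisfiable

From constraints 14 and 17: t ≥ s and s ≥ 3, so t ≥ 3. From constraint 4: t ≤ 1. But 1 < 3, so no value of t works.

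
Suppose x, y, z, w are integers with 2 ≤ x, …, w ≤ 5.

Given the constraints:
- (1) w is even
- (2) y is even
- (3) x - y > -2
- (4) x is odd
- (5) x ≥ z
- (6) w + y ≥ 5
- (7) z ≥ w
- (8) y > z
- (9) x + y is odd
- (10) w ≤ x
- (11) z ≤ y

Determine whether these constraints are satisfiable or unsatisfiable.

One satisfying assignment is x = 5, y = 4, z = 3, w = 2.
For the less obvious constraints — constraint 1: w = 2 is even; constraint 3: x - y = 1; constraint 6: w + y = 6 — and the others hold by inspection.

Satisfiable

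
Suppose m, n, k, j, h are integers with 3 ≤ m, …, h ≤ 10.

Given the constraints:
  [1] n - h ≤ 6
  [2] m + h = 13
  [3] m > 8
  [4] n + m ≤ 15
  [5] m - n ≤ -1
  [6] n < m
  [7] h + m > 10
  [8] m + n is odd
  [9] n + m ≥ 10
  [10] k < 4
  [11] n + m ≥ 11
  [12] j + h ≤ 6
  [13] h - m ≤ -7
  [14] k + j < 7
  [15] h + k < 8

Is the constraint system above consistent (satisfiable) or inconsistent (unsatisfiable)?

Unsatisfiable

Constraints 1, 5, and 13 give h − n ≥ -6, n − m ≥ 1, m − h ≥ 7.
Adding all 3 inequalities: the left sides telescope to 0, and the right sides sum to (-6) + 1 + 7 = 2. So 0 ≥ 2, which is false.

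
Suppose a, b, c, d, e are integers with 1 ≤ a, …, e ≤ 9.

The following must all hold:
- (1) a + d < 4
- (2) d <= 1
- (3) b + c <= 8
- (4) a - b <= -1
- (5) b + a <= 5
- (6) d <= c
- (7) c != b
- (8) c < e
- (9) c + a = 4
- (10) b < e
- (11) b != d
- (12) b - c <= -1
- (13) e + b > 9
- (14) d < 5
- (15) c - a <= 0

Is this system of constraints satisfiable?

Constraints 4, 12, and 15 give b − a ≥ 1, a − c ≥ 0, c − b ≥ 1.
Adding all 3 inequalities: the left sides telescope to 0, and the right sides sum to 1 + 0 + 1 = 2. So 0 ≥ 2, which is false.

Unsatisfiable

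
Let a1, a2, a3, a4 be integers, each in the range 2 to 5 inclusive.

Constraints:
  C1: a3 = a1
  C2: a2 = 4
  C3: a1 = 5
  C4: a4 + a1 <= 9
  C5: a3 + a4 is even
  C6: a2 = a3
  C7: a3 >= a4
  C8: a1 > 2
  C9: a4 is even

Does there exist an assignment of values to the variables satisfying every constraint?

Unsatisfiable

Constraint 2 fixes a2 = 4 and constraint 3 fixes a1 = 5. Constraints 1 and 6 give a2 = a3 = a1, so a2 = a1. But 4 ≠ 5 — contradiction.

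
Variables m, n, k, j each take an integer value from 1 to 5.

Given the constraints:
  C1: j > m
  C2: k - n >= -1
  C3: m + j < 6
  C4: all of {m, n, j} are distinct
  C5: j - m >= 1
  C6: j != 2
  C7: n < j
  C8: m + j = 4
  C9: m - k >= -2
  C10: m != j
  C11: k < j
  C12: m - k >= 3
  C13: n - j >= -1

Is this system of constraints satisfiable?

Unsatisfiable

Constraints 2, 5, 12, and 13 give n − j ≥ -1, j − m ≥ 1, m − k ≥ 3, k − n ≥ -1.
Adding all 4 inequalities: the left sides telescope to 0, and the right sides sum to (-1) + 1 + 3 + (-1) = 2. So 0 ≥ 2, which is false.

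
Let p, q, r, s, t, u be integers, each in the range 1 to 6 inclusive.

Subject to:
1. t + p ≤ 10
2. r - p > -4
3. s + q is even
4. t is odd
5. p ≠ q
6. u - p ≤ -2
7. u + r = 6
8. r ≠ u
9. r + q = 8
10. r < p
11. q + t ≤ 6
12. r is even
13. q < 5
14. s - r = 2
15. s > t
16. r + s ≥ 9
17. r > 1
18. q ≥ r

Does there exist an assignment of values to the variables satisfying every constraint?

The assignment p = 6, q = 4, r = 4, s = 6, t = 1, u = 2 works:
  constraint 1 holds since t + p = 7.
  constraint 2 holds since r - p = -2.
The rest check out directly.

Satisfiable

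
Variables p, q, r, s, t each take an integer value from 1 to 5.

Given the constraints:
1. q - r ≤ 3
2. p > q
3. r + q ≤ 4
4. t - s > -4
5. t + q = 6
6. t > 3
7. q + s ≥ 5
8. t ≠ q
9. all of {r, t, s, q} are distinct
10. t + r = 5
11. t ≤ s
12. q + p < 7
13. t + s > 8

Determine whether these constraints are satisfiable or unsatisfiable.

Satisfiable

Take p = 3, q = 2, r = 1, s = 5, t = 4. Then constraint 1: q - r = 1; constraint 3: r + q = 3, and every other listed constraint is also met.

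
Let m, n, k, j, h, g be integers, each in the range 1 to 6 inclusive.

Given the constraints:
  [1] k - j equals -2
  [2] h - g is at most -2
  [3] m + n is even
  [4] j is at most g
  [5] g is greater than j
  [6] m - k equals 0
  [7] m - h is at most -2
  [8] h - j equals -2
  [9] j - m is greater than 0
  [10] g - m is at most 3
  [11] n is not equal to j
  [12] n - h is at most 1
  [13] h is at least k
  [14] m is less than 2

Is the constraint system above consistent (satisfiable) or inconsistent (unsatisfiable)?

Unsatisfiable

Constraints 2, 7, and 10 give h − m ≥ 2, m − g ≥ -3, g − h ≥ 2.
Adding all 3 inequalities: the left sides telescope to 0, and the right sides sum to 2 + (-3) + 2 = 1. So 0 ≥ 1, which is false.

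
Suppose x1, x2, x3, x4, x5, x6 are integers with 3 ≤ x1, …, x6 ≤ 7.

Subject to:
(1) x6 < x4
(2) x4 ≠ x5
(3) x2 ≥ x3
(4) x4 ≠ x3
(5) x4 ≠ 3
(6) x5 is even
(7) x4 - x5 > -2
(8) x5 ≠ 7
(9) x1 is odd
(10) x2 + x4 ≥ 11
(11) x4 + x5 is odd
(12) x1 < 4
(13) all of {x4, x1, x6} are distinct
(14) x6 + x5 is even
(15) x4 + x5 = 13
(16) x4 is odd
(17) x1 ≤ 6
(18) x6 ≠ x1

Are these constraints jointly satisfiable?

Take x1 = 3, x2 = 7, x3 = 3, x4 = 7, x5 = 6, x6 = 6. Then constraint 7: x4 - x5 = 1; constraint 10: x2 + x4 = 14, and every other listed constraint is also met.

Satisfiable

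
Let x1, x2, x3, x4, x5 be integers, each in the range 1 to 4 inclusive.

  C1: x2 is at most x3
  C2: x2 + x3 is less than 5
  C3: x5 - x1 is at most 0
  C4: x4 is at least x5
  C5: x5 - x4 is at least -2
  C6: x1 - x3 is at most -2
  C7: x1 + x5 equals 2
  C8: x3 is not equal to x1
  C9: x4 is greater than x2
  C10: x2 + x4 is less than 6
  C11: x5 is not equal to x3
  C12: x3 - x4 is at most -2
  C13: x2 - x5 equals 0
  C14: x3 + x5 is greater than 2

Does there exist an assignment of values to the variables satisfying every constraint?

Unsatisfiable

Constraints 3, 5, 6, and 12 give x3 − x1 ≥ 2, x1 − x5 ≥ 0, x5 − x4 ≥ -2, x4 − x3 ≥ 2.
Adding all 4 inequalities: the left sides telescope to 0, and the right sides sum to 2 + 0 + (-2) + 2 = 2. So 0 ≥ 2, which is false.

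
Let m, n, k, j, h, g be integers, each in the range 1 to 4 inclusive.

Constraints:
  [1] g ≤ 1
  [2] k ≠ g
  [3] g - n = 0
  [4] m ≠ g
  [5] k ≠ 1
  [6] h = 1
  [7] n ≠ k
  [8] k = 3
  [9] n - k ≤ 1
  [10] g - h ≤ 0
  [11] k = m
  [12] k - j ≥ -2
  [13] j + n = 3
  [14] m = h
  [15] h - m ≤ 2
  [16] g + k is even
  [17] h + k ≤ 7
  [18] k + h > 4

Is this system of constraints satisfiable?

Unsatisfiable

Constraint 8 fixes k = 3 and constraint 6 fixes h = 1. Constraints 11 and 14 give k = m = h, so k = h. But 3 ≠ 1 — contradiction.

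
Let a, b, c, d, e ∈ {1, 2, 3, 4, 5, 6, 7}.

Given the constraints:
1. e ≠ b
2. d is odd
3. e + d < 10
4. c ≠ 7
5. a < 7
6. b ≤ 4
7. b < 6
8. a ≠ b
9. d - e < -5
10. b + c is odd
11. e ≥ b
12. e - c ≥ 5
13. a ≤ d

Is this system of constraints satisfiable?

Satisfiable

Take a = 1, b = 2, c = 1, d = 1, e = 7. Then constraint 3: e + d = 8; constraint 9: d - e = -6, and every other listed constraint is also met.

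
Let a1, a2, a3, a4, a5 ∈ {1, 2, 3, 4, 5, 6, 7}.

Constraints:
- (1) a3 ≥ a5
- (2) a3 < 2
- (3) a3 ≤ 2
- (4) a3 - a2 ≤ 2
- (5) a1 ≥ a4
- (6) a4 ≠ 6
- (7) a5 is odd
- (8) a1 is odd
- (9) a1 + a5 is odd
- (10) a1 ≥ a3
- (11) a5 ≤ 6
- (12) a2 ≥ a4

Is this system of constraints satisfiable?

Unsatisfiable

Constraint 8 makes a1 odd and constraint 7 makes a5 odd, so a1 + a5 must be even. Constraint 9 says a1 + a5 is odd — contradiction.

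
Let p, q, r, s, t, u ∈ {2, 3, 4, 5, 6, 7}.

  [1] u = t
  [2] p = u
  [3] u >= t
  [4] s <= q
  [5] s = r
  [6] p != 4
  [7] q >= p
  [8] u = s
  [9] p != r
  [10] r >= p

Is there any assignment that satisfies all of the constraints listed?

From constraints 2, 5, and 8, p = u = s = r, so p = r. But constraint 9 says p ≠ r. Contradiction.

Unsatisfiable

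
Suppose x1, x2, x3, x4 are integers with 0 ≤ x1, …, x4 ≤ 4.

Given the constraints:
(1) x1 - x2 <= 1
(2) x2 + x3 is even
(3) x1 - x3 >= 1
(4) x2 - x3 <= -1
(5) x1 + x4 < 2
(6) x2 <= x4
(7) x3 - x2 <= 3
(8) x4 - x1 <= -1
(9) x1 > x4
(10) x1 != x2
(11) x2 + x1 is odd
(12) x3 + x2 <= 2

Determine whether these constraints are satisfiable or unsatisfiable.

Constraints 1, 3, and 4 give x2 − x1 ≥ -1, x1 − x3 ≥ 1, x3 − x2 ≥ 1.
Adding all 3 inequalities: the left sides telescope to 0, and the right sides sum to (-1) + 1 + 1 = 1. So 0 ≥ 1, which is false.

Unsatisfiable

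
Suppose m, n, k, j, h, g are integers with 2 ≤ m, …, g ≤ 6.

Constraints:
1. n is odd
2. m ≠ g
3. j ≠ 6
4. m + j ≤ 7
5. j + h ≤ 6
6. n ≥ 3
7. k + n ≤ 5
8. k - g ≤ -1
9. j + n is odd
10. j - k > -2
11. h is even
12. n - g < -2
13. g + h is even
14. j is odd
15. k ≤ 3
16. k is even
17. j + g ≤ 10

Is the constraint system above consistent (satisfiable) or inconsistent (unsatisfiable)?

Unsatisfiable

Constraint 14 makes j odd and constraint 1 makes n odd, so j + n must be even. Constraint 9 says j + n is odd — contradiction.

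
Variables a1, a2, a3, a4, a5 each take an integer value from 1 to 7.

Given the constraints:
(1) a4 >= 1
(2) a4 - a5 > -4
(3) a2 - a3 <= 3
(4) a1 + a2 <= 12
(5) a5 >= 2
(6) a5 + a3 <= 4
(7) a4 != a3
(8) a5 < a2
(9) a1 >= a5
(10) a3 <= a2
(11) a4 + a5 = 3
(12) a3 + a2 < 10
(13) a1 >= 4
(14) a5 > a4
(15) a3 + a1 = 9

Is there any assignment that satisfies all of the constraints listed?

Satisfiable

One satisfying assignment is a1 = 7, a2 = 5, a3 = 2, a4 = 1, a5 = 2.
For the less obvious constraints — constraint 2: a4 - a5 = -1; constraint 3: a2 - a3 = 3 — and the others hold by inspection.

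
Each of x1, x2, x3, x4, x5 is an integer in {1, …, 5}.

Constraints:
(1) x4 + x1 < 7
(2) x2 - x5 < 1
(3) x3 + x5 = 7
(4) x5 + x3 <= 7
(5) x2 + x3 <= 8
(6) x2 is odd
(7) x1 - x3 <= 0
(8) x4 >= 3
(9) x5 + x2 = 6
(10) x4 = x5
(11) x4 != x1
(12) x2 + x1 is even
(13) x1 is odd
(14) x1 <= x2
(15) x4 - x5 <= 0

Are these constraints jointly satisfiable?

Satisfiable

Try x1 = 1, x2 = 3, x3 = 4, x4 = 3, x5 = 3.
Check constraint 1: x4 + x1 = 4; constraint 2: x2 - x5 = 0. The remaining constraints are straightforward to verify.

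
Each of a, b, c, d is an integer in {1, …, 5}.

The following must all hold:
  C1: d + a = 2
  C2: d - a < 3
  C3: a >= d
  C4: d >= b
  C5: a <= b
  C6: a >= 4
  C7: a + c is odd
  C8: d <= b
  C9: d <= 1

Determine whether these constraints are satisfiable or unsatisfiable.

Unsatisfiable

From constraints 5 and 6: b ≥ a and a ≥ 4, so b ≥ 4. From constraints 4 and 9: b ≤ d and d ≤ 1, so b ≤ 1. But 1 < 4, so no value of b works.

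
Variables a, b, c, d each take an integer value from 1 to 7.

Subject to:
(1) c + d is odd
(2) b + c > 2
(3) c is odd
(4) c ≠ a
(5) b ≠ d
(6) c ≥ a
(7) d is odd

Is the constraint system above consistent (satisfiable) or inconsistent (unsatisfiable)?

Constraint 3 makes c odd and constraint 7 makes d odd, so c + d must be even. Constraint 1 says c + d is odd — contradiction.

Unsatisfiable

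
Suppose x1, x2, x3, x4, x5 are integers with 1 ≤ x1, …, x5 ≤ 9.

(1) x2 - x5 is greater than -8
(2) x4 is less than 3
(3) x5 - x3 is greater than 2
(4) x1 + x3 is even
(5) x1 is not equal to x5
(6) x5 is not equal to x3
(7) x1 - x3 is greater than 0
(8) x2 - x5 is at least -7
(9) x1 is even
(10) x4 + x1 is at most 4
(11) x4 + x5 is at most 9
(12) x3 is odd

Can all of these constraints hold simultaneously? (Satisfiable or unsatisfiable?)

Unsatisfiable

Constraint 9 makes x1 even and constraint 12 makes x3 odd, so x1 + x3 must be odd. Constraint 4 says x1 + x3 is even — contradiction.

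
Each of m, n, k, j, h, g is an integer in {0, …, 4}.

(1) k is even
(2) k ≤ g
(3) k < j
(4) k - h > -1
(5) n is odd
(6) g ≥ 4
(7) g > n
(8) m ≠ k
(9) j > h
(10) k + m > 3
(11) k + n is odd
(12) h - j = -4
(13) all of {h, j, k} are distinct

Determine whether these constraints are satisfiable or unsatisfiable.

Setting (m, n, k, j, h, g) = (3, 3, 2, 4, 0, 4) satisfies everything: constraint 4: k - h = 2; constraint 10: k + m = 5; constraint 12: h - j = -4, and the others follow.

Satisfiable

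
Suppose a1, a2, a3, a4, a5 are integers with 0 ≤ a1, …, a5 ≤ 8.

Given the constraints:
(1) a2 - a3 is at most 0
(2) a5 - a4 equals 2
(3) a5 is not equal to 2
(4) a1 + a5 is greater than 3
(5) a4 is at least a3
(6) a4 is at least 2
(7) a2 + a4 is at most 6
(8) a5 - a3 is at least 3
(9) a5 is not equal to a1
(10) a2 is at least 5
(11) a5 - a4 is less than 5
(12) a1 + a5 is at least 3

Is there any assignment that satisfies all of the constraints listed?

Unsatisfiable

From constraint 10: a2 ≥ 5. From constraint 6: a4 ≥ 2. Hence a2 + a4 ≥ 7. But constraint 7 requires a2 + a4 ≤ 6, and 6 < 7. Contradiction.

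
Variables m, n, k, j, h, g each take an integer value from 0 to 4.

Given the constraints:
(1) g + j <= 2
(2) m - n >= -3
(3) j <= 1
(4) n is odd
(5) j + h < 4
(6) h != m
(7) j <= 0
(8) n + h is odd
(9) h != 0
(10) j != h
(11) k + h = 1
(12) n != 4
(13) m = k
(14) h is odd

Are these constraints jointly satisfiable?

Constraint 4 makes n odd and constraint 14 makes h odd, so n + h must be even. Constraint 8 says n + h is odd — contradiction.

Unsatisfiable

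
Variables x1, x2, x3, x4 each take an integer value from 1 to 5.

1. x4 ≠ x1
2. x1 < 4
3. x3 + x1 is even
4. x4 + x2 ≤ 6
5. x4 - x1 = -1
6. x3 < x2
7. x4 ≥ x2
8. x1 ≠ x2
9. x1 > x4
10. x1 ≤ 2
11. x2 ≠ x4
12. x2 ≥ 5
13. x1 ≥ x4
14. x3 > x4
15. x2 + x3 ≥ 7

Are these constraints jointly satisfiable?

Unsatisfiable

From constraints 7 and 12: x4 ≥ x2 and x2 ≥ 5, so x4 ≥ 5. From constraints 10 and 13: x4 ≤ x1 and x1 ≤ 2, so x4 ≤ 2. But 2 < 5, so no value of x4 works.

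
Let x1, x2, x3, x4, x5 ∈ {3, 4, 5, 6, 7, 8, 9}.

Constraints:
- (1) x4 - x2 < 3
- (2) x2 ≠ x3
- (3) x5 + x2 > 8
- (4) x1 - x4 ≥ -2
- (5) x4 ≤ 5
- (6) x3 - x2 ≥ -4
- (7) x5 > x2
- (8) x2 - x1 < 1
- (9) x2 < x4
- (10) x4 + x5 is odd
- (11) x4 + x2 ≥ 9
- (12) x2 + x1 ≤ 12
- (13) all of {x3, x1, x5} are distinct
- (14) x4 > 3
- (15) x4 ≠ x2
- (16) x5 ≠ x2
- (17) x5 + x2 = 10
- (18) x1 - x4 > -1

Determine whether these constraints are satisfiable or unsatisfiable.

Satisfiable

One satisfying assignment is x1 = 5, x2 = 4, x3 = 3, x4 = 5, x5 = 6.
For the less obvious constraints — constraint 1: x4 - x2 = 1; constraint 3: x5 + x2 = 10 — and the others hold by inspection.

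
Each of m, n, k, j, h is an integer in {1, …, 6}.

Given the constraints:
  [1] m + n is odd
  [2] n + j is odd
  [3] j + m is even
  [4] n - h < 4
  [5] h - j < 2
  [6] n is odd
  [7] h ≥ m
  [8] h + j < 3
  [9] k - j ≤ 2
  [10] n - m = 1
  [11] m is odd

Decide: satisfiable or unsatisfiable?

Constraint 11 makes m odd and constraint 6 makes n odd, so m + n must be even. Constraint 1 says m + n is odd — contradiction.

Unsatisfiable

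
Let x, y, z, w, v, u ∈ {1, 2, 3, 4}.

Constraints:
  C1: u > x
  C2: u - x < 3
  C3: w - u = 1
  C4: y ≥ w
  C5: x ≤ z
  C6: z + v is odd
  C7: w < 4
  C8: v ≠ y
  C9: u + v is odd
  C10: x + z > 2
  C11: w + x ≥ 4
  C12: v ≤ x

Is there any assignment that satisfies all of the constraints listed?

Satisfiable

Take x = 1, y = 4, z = 4, w = 3, v = 1, u = 2. Then constraint 2: u - x = 1; constraint 3: w - u = 1; constraint 10: x + z = 5, and every other listed constraint is also met.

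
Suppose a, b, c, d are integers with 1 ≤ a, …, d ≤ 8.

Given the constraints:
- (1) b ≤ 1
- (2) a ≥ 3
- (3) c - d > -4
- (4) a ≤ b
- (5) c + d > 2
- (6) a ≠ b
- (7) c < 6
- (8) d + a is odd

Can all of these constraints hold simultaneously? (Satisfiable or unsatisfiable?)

From constraint 2: a ≥ 3. From constraints 1 and 4: a ≤ b and b ≤ 1, so a ≤ 1. But 1 < 3, so no value of a works.

Unsatisfiable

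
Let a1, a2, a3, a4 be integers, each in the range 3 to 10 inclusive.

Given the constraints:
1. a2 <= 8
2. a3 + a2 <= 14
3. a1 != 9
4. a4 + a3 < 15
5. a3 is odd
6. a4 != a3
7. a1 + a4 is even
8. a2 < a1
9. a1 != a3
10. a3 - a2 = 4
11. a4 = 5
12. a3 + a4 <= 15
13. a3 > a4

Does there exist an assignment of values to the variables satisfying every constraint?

Try a1 = 7, a2 = 5, a3 = 9, a4 = 5.
Check constraint 2: a3 + a2 = 14; constraint 4: a4 + a3 = 14. The remaining constraints are straightforward to verify.

Satisfiable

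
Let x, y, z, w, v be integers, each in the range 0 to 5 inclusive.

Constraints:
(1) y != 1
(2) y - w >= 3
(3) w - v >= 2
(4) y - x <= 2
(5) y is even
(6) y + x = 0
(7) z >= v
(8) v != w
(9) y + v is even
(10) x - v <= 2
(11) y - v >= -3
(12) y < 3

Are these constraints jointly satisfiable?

Unsatisfiable

Constraints 2, 3, 4, and 10 give v − x ≥ -2, x − y ≥ -2, y − w ≥ 3, w − v ≥ 2.
Adding all 4 inequalities: the left sides telescope to 0, and the right sides sum to (-2) + (-2) + 3 + 2 = 1. So 0 ≥ 1, which is false.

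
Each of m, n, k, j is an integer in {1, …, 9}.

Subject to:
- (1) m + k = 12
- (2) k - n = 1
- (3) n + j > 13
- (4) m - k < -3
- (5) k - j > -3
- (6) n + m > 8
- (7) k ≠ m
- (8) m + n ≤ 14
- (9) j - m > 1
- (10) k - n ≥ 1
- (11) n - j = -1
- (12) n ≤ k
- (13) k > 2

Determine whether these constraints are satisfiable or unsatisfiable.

Satisfiable

One satisfying assignment is m = 4, n = 7, k = 8, j = 8.
For the less obvious constraints — constraint 1: m + k = 12; constraint 2: k - n = 1 — and the others hold by inspection.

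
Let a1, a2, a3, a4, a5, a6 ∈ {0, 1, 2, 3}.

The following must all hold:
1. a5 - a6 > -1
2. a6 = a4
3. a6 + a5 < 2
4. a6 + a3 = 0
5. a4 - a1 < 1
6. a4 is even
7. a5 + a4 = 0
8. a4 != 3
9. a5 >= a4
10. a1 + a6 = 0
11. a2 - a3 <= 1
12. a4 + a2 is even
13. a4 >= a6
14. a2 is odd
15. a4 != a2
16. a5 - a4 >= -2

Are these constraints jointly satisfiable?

Constraint 6 makes a4 even and constraint 14 makes a2 odd, so a4 + a2 must be odd. Constraint 12 says a4 + a2 is even — contradiction.

Unsatisfiable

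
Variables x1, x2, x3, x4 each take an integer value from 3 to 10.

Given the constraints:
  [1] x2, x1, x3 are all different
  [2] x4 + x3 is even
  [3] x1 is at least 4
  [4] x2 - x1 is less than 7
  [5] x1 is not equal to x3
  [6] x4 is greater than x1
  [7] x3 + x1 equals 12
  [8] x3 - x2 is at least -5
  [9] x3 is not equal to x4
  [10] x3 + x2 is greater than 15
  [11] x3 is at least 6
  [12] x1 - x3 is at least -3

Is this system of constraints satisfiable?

One satisfying assignment is x1 = 5, x2 = 9, x3 = 7, x4 = 9.
For the less obvious constraints — constraint 4: x2 - x1 = 4; constraint 7: x3 + x1 = 12 — and the others hold by inspection.

Satisfiable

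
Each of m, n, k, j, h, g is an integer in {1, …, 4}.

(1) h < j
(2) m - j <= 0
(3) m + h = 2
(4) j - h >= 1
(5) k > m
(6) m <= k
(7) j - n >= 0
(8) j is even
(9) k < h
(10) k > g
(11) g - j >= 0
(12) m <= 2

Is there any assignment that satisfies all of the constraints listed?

Constraints 1, 9, 10, and 11 give k < h, h < j, j ≤ g, g < k. Chaining: k < h < j ≤ g < k, which forces k < k — impossible.

Unsatisfiable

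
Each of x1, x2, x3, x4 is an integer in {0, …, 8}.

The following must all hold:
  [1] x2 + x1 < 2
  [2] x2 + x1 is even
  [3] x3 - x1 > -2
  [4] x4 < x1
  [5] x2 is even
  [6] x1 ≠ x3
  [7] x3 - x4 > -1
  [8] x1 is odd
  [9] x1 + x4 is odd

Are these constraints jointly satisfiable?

Constraint 5 makes x2 even and constraint 8 makes x1 odd, so x2 + x1 must be odd. Constraint 2 says x2 + x1 is even — contradiction.

Unsatisfiable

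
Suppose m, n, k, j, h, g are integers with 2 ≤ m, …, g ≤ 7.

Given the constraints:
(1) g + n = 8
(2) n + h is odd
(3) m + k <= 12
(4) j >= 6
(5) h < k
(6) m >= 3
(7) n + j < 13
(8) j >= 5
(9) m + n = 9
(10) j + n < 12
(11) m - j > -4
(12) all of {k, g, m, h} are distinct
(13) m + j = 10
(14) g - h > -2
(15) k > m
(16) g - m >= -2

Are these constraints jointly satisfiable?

Satisfiable

Setting (m, n, k, j, h, g) = (4, 5, 7, 6, 2, 3) satisfies everything: constraint 1: g + n = 8; constraint 3: m + k = 11; constraint 7: n + j = 11, and the others follow.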